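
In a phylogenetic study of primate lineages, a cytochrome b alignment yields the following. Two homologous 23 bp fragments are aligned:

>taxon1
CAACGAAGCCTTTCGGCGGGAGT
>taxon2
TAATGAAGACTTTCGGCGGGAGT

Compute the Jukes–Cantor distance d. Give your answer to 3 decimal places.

0.143

The sequences differ at 3 of 23 sites (1, 4, 9), so p = 3/23 ≈ 0.130435.
d = −(3/4) ln(1 − 4p/3) = −0.75 ln(1 − 0.173913) = −0.75 ln(0.826087)
  = −0.75 × (-0.191055) = 0.143291 substitutions/site.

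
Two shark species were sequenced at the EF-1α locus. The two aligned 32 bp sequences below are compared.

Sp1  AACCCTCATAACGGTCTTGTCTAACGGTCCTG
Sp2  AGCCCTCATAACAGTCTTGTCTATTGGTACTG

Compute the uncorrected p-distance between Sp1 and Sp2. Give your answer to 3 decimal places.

The sequences differ at 5 of 32 positions (sites 2, 13, 24, 25, 29).
p = 5/32 = 0.15625 ≈ 0.156 (to 3 d.p.).

0.156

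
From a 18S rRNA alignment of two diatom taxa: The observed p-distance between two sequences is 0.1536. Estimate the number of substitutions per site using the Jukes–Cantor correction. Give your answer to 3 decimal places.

0.172

d = −(3/4) ln(1 − 4p/3) = −0.75 ln(1 − 0.2048) = −0.75 ln(0.7952)
  = −0.75 × (-0.229162) = 0.171872 substitutions/site.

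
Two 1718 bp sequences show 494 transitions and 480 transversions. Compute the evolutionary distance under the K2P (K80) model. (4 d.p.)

P = 494/1718 ≈ 0.287544 and Q = 480/1718 ≈ 0.279395.
Under the Kimura two-parameter model, d = −½ ln(1 − 2P − Q) − ¼ ln(1 − 2Q).
1 − 2P − Q = 0.145517, giving −½ ln(0.145517) = 0.963731.
1 − 2Q = 0.44121, giving −¼ ln(0.44121) = 0.204559.
d = 0.963731 + 0.204559 = 1.168290.

1.1683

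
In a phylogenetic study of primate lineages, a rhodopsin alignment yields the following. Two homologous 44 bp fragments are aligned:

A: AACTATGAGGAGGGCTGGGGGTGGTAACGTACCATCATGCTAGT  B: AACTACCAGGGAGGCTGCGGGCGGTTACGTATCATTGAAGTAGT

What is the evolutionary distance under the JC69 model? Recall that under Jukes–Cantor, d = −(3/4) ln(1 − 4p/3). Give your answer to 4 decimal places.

0.3756

The sequences differ at 13 of 44 sites, so p = 13/44 ≈ 0.295455.
d = −(3/4) ln(1 − 4p/3) = −0.75 ln(1 − 0.39394) = −0.75 ln(0.60606)
  = −0.75 × (-0.500776) = 0.375582 substitutions/site.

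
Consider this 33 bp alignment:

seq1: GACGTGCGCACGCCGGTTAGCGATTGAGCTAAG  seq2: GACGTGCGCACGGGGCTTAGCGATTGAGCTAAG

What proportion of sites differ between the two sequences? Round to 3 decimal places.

The sequences differ at 3 of 33 positions (sites 13, 14, 16).
p = 3/33 = 0.090909… ≈ 0.091 (to 3 d.p.).

0.091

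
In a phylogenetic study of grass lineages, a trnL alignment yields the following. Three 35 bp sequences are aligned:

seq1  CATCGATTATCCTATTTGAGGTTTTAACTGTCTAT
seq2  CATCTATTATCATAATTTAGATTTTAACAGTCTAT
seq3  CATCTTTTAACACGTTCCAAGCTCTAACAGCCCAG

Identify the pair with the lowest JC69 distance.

seq1 and seq2

seq1–seq2: 6/35 differ, p = 0.171, d = 0.195.
seq1–seq3: 15/35 differ, p = 0.429, d = 0.635.
seq2–seq3: 14/35 differ, p = 0.400, d = 0.572.
The smallest distance is between seq1 and seq2.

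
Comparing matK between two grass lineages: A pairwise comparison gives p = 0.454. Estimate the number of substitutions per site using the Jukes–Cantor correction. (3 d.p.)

d = −(3/4) ln(1 − 4p/3) = −0.75 ln(1 − 0.605333) = −0.75 ln(0.394667)
  = −0.75 × (-0.929713) = 0.697285 substitutions/site.

0.697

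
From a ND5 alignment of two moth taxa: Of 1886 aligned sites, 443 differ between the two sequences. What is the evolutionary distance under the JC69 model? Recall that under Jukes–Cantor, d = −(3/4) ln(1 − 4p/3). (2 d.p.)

p = 443/1886 ≈ 0.234889.
d = −(3/4) ln(1 − 4p/3) = −0.75 ln(1 − 0.313185) = −0.75 ln(0.686815)
  = −0.75 × (-0.375690) = 0.281768 substitutions/site.

0.28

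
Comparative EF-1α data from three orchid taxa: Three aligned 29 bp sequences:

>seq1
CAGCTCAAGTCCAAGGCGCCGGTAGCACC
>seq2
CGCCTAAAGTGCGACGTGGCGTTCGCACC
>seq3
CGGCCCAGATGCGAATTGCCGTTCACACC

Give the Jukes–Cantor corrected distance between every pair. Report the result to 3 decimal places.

d(seq1,seq2) = 0.462, d(seq1,seq3) = 0.602, d(seq2,seq3) = 0.401

seq1–seq2: 10/29 sites differ → p ≈ 0.344828, d = −0.75 ln(1 − 0.459771) = 0.461822 ≈ 0.462.
seq1–seq3: 12/29 sites differ → p ≈ 0.413793, d = −0.75 ln(1 − 0.551724) = 0.601760 ≈ 0.602.
seq2–seq3: 9/29 sites differ → p ≈ 0.310345, d = −0.75 ln(1 − 0.413793) = 0.400562 ≈ 0.401.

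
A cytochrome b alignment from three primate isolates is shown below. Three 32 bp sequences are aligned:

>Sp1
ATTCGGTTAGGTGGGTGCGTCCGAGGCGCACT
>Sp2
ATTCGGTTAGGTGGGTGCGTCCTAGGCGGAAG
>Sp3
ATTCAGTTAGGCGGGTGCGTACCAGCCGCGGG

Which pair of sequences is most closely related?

Sp1 and Sp2

Sp1–Sp2: 4/32 differ, p = 0.125, d = 0.137.
Sp1–Sp3: 8/32 differ, p = 0.250, d = 0.304.
Sp2–Sp3: 8/32 differ, p = 0.250, d = 0.304.
The smallest distance is between Sp1 and Sp2.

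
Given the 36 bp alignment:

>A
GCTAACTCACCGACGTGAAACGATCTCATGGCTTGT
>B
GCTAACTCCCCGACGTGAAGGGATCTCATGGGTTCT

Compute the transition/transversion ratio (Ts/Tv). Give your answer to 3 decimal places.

Transitions are A↔G and C↔T; transversions are all other mismatches.
Transitions: 1. Transversions: 4.
R = 1/4 = 0.250.

0.250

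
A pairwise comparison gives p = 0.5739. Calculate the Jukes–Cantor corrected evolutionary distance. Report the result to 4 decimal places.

1.0868

d = −(3/4) ln(1 − 4p/3) = −0.75 ln(1 − 0.7652) = −0.75 ln(0.2348)
  = −0.75 × (-1.449021) = 1.086766 substitutions/site.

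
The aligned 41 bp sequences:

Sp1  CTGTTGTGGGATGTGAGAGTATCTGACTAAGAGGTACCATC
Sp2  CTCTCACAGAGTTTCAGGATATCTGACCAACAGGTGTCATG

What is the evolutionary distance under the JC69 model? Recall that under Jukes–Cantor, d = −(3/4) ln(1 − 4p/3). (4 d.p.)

The sequences differ at 16 of 41 sites, so p = 16/41 ≈ 0.390244.
d = −(3/4) ln(1 − 4p/3) = −0.75 ln(1 − 0.520325) = −0.75 ln(0.479675)
  = −0.75 × (-0.734646) = 0.550985 substitutions/site.

0.5510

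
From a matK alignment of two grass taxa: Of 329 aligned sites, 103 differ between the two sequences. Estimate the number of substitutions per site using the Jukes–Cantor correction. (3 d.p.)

p = 103/329 ≈ 0.31307.
d = −(3/4) ln(1 − 4p/3) = −0.75 ln(1 − 0.417427) = −0.75 ln(0.582573)
  = −0.75 × (-0.540301) = 0.405226 substitutions/site.

0.405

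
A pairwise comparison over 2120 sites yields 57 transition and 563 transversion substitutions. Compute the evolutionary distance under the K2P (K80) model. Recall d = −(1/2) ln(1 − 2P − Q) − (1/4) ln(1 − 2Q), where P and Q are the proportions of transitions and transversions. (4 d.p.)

0.3817

P = 57/2120 ≈ 0.026887 and Q = 563/2120 ≈ 0.265566.
Under the Kimura two-parameter model, d = −½ ln(1 − 2P − Q) − ¼ ln(1 − 2Q).
1 − 2P − Q = 0.68066, giving −½ ln(0.68066) = 0.192346.
1 − 2Q = 0.468868, giving −¼ ln(0.468868) = 0.189359.
d = 0.192346 + 0.189359 = 0.381705.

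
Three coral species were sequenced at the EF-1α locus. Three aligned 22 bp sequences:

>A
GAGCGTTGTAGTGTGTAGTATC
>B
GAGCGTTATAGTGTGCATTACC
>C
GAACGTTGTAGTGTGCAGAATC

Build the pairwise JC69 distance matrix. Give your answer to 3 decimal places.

A–B: 4/22 sites differ → p ≈ 0.181818, d = −0.75 ln(1 − 0.242424) = 0.208224 ≈ 0.208.
A–C: 3/22 sites differ → p ≈ 0.136364, d = −0.75 ln(1 − 0.181819) = 0.150504 ≈ 0.151.
B–C: 5/22 sites differ → p ≈ 0.227273, d = −0.75 ln(1 − 0.303031) = 0.270761 ≈ 0.271.

d(A,B) = 0.208, d(A,C) = 0.151, d(B,C) = 0.271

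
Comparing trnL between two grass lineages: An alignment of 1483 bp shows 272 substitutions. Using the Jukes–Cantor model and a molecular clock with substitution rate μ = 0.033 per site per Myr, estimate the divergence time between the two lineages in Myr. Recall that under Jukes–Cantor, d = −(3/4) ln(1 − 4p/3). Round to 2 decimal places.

3.19

p = 272/1483 ≈ 0.183412.
d = −(3/4) ln(1 − 4p/3) = −0.75 ln(1 − 0.244549) = −0.75 ln(0.755451)
  = −0.75 × (-0.280440) = 0.210330 substitutions/site.
Under a molecular clock d = 2μt, so t = d/(2μ) = 0.210330 / (2 × 0.033) = 3.19 Myr.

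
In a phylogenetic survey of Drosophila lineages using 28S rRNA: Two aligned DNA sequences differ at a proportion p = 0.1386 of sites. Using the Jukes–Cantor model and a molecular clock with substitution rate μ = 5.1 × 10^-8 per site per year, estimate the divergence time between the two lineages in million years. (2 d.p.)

d = −(3/4) ln(1 − 4p/3) = −0.75 ln(1 − 0.1848) = −0.75 ln(0.8152)
  = −0.75 × (-0.204322) = 0.153242 substitutions/site.
Under a molecular clock d = 2μt, so t = d/(2μ) = 0.153242 / (2 × 5.1 × 10^-8) = 1.50 million years.

1.50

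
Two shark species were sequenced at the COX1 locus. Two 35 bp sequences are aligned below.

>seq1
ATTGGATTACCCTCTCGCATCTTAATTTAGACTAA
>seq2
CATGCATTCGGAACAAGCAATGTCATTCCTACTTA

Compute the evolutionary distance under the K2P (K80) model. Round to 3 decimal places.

Of 35 sites, 2 differences are transitions and 16 are transversions, so P = 2/35 ≈ 0.057143 and Q = 16/35 ≈ 0.457143.
Under the Kimura two-parameter model, d = −½ ln(1 − 2P − Q) − ¼ ln(1 − 2Q).
1 − 2P − Q = 0.428571, giving −½ ln(0.428571) = 0.423649.
1 − 2Q = 0.085714, giving −¼ ln(0.085714) = 0.614185.
d = 0.423649 + 0.614185 = 1.037834.

1.038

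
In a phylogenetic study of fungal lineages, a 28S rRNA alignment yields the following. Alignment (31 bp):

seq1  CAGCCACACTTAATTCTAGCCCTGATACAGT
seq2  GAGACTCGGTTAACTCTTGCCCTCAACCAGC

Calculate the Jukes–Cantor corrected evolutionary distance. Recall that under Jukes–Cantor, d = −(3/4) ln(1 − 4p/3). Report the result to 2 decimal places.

0.48

The sequences differ at 11 of 31 sites, so p = 11/31 ≈ 0.354839.
d = −(3/4) ln(1 − 4p/3) = −0.75 ln(1 − 0.473119) = −0.75 ln(0.526881)
  = −0.75 × (-0.640781) = 0.480586 substitutions/site.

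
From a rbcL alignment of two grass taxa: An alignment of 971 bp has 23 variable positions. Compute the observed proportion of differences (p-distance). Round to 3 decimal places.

0.024

p = 23/971 = 0.023686… ≈ 0.024 (to 3 d.p.).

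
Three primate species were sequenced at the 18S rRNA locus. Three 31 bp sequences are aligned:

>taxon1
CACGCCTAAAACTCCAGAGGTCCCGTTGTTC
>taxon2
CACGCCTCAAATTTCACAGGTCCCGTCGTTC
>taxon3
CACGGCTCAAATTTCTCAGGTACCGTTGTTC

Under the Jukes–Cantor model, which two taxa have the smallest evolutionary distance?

taxon1–taxon2: 5/31 differ, p = 0.161, d = 0.182.
taxon1–taxon3: 7/31 differ, p = 0.226, d = 0.269.
taxon2–taxon3: 4/31 differ, p = 0.129, d = 0.142.
The smallest distance is between taxon2 and taxon3.

taxon2 and taxon3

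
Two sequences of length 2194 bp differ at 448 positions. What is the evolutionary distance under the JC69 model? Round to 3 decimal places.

0.238

p = 448/2194 ≈ 0.204193.
d = −(3/4) ln(1 − 4p/3) = −0.75 ln(1 − 0.272257) = −0.75 ln(0.727743)
  = −0.75 × (-0.317807) = 0.238355 substitutions/site.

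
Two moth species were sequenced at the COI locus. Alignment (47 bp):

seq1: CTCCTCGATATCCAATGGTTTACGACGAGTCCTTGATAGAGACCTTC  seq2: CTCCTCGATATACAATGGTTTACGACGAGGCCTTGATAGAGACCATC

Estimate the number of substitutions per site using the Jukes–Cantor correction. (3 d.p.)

0.067

The sequences differ at 3 of 47 sites (12, 30, 45), so p = 3/47 ≈ 0.06383.
d = −(3/4) ln(1 − 4p/3) = −0.75 ln(1 − 0.085107) = −0.75 ln(0.914893)
  = −0.75 × (-0.088948) = 0.066711 substitutions/site.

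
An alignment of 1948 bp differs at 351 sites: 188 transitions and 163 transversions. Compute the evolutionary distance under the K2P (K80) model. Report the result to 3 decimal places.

0.208

P = 188/1948 ≈ 0.096509 and Q = 163/1948 ≈ 0.083676.
Under the Kimura two-parameter model, d = −½ ln(1 − 2P − Q) − ¼ ln(1 − 2Q).
1 − 2P − Q = 0.723306, giving −½ ln(0.723306) = 0.161961.
1 − 2Q = 0.832648, giving −¼ ln(0.832648) = 0.045786.
d = 0.161961 + 0.045786 = 0.207747.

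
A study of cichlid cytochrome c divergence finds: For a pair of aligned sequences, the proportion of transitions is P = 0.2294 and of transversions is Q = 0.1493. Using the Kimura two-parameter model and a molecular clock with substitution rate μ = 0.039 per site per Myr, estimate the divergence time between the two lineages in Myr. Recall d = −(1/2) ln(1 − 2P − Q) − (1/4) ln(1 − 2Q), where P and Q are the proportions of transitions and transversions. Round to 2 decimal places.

Under the Kimura two-parameter model, d = −½ ln(1 − 2P − Q) − ¼ ln(1 − 2Q).
1 − 2P − Q = 0.3919, giving −½ ln(0.3919) = 0.468374.
1 − 2Q = 0.7014, giving −¼ ln(0.7014) = 0.088669.
d = 0.468374 + 0.088669 = 0.557043.
Under a molecular clock d = 2μt, so t = d/(2μ) = 0.557043 / (2 × 0.039) = 7.14 Myr.

7.14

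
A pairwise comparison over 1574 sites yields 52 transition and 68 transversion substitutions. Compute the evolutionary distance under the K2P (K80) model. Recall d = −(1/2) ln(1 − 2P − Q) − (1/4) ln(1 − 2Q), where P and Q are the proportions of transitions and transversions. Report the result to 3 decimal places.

P = 52/1574 ≈ 0.033037 and Q = 68/1574 ≈ 0.043202.
Under the Kimura two-parameter model, d = −½ ln(1 − 2P − Q) − ¼ ln(1 − 2Q).
1 − 2P − Q = 0.890724, giving −½ ln(0.890724) = 0.057860.
1 − 2Q = 0.913596, giving −¼ ln(0.913596) = 0.022592.
d = 0.057860 + 0.022592 = 0.080452.

0.080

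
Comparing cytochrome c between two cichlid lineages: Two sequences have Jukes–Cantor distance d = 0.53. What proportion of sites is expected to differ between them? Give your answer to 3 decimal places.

p = (3/4)(1 − e^(−4d/3)) = 0.75 × (1 − e^(-0.706667)) = 0.75 × (1 − 0.493286) = 0.380036.

0.380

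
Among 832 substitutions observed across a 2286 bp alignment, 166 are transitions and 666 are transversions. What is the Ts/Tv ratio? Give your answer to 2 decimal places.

0.25

R = 166/666 = 0.249249… ≈ 0.25 (to 2 d.p.).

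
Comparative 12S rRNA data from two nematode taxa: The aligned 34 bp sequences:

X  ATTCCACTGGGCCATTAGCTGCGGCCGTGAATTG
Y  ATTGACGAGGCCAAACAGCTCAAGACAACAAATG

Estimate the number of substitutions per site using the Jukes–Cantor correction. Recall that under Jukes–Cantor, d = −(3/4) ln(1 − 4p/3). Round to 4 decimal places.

The sequences differ at 17 of 34 sites, so p = 17/34 = 0.5.
d = −(3/4) ln(1 − 4p/3) = −0.75 ln(1 − 0.666667) = −0.75 ln(0.333333)
  = −0.75 × (-1.098613) = 0.823960 substitutions/site.

0.8240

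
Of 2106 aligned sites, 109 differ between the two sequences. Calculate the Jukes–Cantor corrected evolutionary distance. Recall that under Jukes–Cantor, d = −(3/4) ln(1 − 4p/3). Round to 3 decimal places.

0.054

p = 109/2106 ≈ 0.051757.
d = −(3/4) ln(1 − 4p/3) = −0.75 ln(1 − 0.069009) = −0.75 ln(0.930991)
  = −0.75 × (-0.071506) = 0.053630 substitutions/site.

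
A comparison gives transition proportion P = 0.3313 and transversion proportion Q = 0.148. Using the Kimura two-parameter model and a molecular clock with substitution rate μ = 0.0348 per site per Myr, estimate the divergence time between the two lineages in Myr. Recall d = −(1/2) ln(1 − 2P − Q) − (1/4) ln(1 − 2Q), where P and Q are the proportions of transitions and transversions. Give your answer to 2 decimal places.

13.21

Under the Kimura two-parameter model, d = −½ ln(1 − 2P − Q) − ¼ ln(1 − 2Q).
1 − 2P − Q = 0.1894, giving −½ ln(0.1894) = 0.831947.
1 − 2Q = 0.704, giving −¼ ln(0.704) = 0.087744.
d = 0.831947 + 0.087744 = 0.919691.
Under a molecular clock d = 2μt, so t = d/(2μ) = 0.919691 / (2 × 0.0348) = 13.21 Myr.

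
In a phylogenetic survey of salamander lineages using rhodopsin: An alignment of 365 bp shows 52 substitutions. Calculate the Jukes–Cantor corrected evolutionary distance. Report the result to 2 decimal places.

p = 52/365 ≈ 0.142466.
d = −(3/4) ln(1 − 4p/3) = −0.75 ln(1 − 0.189955) = −0.75 ln(0.810045)
  = −0.75 × (-0.210665) = 0.157999 substitutions/site.

0.16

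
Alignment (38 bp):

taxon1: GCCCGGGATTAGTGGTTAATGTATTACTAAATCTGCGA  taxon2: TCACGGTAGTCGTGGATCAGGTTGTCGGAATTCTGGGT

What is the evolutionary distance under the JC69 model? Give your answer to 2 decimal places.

The sequences differ at 16 of 38 sites, so p = 16/38 ≈ 0.421053.
d = −(3/4) ln(1 − 4p/3) = −0.75 ln(1 − 0.561404) = −0.75 ln(0.438596)
  = −0.75 × (-0.824177) = 0.618133 substitutions/site.

0.62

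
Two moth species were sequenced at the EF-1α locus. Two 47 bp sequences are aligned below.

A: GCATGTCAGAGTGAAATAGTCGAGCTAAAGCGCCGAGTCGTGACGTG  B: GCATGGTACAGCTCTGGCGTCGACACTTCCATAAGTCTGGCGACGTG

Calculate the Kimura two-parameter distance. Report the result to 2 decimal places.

Of 47 sites, 5 differences are transitions and 20 are transversions, so P = 5/47 ≈ 0.106383 and Q = 20/47 ≈ 0.425532.
Under the Kimura two-parameter model, d = −½ ln(1 − 2P − Q) − ¼ ln(1 − 2Q).
1 − 2P − Q = 0.361702, giving −½ ln(0.361702) = 0.508467.
1 − 2Q = 0.148936, giving −¼ ln(0.148936) = 0.476060.
d = 0.508467 + 0.476060 = 0.984527.

0.98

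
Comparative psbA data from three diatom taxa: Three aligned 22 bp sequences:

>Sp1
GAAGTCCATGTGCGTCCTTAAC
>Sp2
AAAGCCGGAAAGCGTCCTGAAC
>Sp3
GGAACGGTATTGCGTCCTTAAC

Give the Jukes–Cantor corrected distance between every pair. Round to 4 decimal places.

d(Sp1,Sp2) = 0.4975, d(Sp1,Sp3) = 0.4975, d(Sp2,Sp3) = 0.4975

Sp1–Sp2: 8/22 sites differ → p ≈ 0.363636, d = −0.75 ln(1 − 0.484848) = 0.497470 ≈ 0.4975.
Sp1–Sp3: 8/22 sites differ → p ≈ 0.363636, d = −0.75 ln(1 − 0.484848) = 0.497470 ≈ 0.4975.
Sp2–Sp3: 8/22 sites differ → p ≈ 0.363636, d = −0.75 ln(1 − 0.484848) = 0.497470 ≈ 0.4975.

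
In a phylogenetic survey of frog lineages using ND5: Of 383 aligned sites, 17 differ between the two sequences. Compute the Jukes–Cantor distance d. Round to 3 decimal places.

0.046

p = 17/383 ≈ 0.044386.
d = −(3/4) ln(1 − 4p/3) = −0.75 ln(1 − 0.059181) = −0.75 ln(0.940819)
  = −0.75 × (-0.061005) = 0.045754 substitutions/site.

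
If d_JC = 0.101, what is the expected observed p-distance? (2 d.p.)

0.09

p = (3/4)(1 − e^(−4d/3)) = 0.75 × (1 − e^(-0.134667)) = 0.75 × (1 − 0.874007) = 0.094495.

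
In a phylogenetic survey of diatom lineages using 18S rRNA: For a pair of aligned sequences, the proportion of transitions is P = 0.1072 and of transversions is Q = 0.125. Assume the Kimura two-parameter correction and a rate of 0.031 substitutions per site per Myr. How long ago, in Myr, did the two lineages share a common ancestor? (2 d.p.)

4.50

Under the Kimura two-parameter model, d = −½ ln(1 − 2P − Q) − ¼ ln(1 − 2Q).
1 − 2P − Q = 0.6606, giving −½ ln(0.6606) = 0.207303.
1 − 2Q = 0.75, giving −¼ ln(0.75) = 0.071921.
d = 0.207303 + 0.071921 = 0.279224.
Under a molecular clock d = 2μt, so t = d/(2μ) = 0.279224 / (2 × 0.031) = 4.50 Myr.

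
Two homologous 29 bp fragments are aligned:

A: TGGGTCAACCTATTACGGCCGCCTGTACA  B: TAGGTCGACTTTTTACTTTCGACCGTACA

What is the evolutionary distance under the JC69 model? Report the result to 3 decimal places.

0.401

The sequences differ at 9 of 29 sites (2, 7, 10, 12, 17, 18, 19, 22, 24), so p = 9/29 ≈ 0.310345.
d = −(3/4) ln(1 − 4p/3) = −0.75 ln(1 − 0.413793) = −0.75 ln(0.586207)
  = −0.75 × (-0.534082) = 0.400562 substitutions/site.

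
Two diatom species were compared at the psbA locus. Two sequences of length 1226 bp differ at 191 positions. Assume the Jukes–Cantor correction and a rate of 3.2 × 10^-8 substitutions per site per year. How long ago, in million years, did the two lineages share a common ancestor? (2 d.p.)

2.73

p = 191/1226 ≈ 0.155791.
d = −(3/4) ln(1 − 4p/3) = −0.75 ln(1 − 0.207721) = −0.75 ln(0.792279)
  = −0.75 × (-0.232842) = 0.174632 substitutions/site.
Under a molecular clock d = 2μt, so t = d/(2μ) = 0.174632 / (2 × 3.2 × 10^-8) = 2.73 million years.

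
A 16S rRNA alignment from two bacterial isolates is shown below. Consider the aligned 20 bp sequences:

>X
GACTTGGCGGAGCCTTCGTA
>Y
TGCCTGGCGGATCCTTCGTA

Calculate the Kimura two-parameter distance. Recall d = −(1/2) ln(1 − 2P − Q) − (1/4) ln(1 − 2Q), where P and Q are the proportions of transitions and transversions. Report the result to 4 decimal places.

0.2341

Of 20 sites, 2 differences are transitions and 2 are transversions, so P = 2/20 = 0.1 and Q = 2/20 = 0.1.
Under the Kimura two-parameter model, d = −½ ln(1 − 2P − Q) − ¼ ln(1 − 2Q).
1 − 2P − Q = 0.7, giving −½ ln(0.7) = 0.178337.
1 − 2Q = 0.8, giving −¼ ln(0.8) = 0.055786.
d = 0.178337 + 0.055786 = 0.234123.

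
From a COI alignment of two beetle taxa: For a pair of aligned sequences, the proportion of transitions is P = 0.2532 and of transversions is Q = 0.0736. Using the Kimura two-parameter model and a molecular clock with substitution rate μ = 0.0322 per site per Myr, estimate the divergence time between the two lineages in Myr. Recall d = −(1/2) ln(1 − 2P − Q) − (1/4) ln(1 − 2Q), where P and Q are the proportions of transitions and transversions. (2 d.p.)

Under the Kimura two-parameter model, d = −½ ln(1 − 2P − Q) − ¼ ln(1 − 2Q).
1 − 2P − Q = 0.42, giving −½ ln(0.42) = 0.433750.
1 − 2Q = 0.8528, giving −¼ ln(0.8528) = 0.039808.
d = 0.433750 + 0.039808 = 0.473558.
Under a molecular clock d = 2μt, so t = d/(2μ) = 0.473558 / (2 × 0.0322) = 7.35 Myr.

7.35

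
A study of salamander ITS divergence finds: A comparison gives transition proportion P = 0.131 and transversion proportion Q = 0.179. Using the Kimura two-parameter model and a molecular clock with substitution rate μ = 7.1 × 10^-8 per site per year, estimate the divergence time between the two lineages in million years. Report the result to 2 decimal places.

Under the Kimura two-parameter model, d = −½ ln(1 − 2P − Q) − ¼ ln(1 − 2Q).
1 − 2P − Q = 0.559, giving −½ ln(0.559) = 0.290803.
1 − 2Q = 0.642, giving −¼ ln(0.642) = 0.110792.
d = 0.290803 + 0.110792 = 0.401595.
Under a molecular clock d = 2μt, so t = d/(2μ) = 0.401595 / (2 × 7.1 × 10^-8) = 2.83 million years.

2.83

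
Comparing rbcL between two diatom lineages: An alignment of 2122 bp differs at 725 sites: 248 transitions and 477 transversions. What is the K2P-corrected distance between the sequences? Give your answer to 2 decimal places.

0.46

P = 248/2122 ≈ 0.116871 and Q = 477/2122 ≈ 0.224788.
Under the Kimura two-parameter model, d = −½ ln(1 − 2P − Q) − ¼ ln(1 − 2Q).
1 − 2P − Q = 0.54147, giving −½ ln(0.54147) = 0.306734.
1 − 2Q = 0.550424, giving −¼ ln(0.550424) = 0.149267.
d = 0.306734 + 0.149267 = 0.456001.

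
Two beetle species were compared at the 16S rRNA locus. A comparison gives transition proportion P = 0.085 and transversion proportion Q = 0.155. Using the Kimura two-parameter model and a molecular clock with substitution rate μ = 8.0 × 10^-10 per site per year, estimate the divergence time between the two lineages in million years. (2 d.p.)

Under the Kimura two-parameter model, d = −½ ln(1 − 2P − Q) − ¼ ln(1 − 2Q).
1 − 2P − Q = 0.675, giving −½ ln(0.675) = 0.196521.
1 − 2Q = 0.69, giving −¼ ln(0.69) = 0.092766.
d = 0.196521 + 0.092766 = 0.289287.
Under a molecular clock d = 2μt, so t = d/(2μ) = 0.289287 / (2 × 8.0 × 10^-10) = 180.80 million years.

180.80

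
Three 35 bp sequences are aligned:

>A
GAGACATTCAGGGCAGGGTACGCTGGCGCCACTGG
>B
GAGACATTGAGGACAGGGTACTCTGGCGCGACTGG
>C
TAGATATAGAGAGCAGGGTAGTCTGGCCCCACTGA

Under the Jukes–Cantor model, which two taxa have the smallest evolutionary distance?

A–B: 4/35 differ, p = 0.114, d = 0.124.
A–C: 9/35 differ, p = 0.257, d = 0.315.
B–C: 9/35 differ, p = 0.257, d = 0.315.
The smallest distance is between A and B.

A and B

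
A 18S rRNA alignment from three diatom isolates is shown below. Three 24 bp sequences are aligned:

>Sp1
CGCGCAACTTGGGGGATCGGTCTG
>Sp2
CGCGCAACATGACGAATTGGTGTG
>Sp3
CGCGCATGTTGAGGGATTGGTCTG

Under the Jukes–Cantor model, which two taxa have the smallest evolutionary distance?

Sp1–Sp2: 6/24 differ, p = 0.250, d = 0.304.
Sp1–Sp3: 4/24 differ, p = 0.167, d = 0.188.
Sp2–Sp3: 6/24 differ, p = 0.250, d = 0.304.
The smallest distance is between Sp1 and Sp3.

Sp1 and Sp3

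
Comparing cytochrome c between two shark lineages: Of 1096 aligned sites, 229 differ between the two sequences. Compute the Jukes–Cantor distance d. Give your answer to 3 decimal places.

0.245

p = 229/1096 ≈ 0.208942.
d = −(3/4) ln(1 − 4p/3) = −0.75 ln(1 − 0.278589) = −0.75 ln(0.721411)
  = −0.75 × (-0.326546) = 0.244910 substitutions/site.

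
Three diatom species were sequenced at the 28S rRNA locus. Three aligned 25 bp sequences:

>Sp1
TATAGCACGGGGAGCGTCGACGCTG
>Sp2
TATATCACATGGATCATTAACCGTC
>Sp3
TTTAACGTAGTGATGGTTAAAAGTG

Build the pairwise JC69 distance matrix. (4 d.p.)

Sp1–Sp2: 10/25 sites differ → p = 0.4, d = −0.75 ln(1 − 0.533333) = 0.571605 ≈ 0.5716.
Sp1–Sp3: 13/25 sites differ → p = 0.52, d = −0.75 ln(1 − 0.693333) = 0.886495 ≈ 0.8865.
Sp2–Sp3: 11/25 sites differ → p = 0.44, d = −0.75 ln(1 − 0.586667) = 0.662626 ≈ 0.6626.

d(Sp1,Sp2) = 0.5716, d(Sp1,Sp3) = 0.8865, d(Sp2,Sp3) = 0.6626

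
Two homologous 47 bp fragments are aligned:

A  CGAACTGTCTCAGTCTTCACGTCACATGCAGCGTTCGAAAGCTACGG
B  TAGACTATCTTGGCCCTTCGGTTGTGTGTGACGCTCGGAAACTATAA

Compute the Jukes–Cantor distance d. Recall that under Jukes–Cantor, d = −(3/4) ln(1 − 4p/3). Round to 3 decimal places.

0.857

The sequences differ at 24 of 47 sites, so p = 24/47 ≈ 0.510638.
d = −(3/4) ln(1 − 4p/3) = −0.75 ln(1 − 0.680851) = −0.75 ln(0.319149)
  = −0.75 × (-1.142097) = 0.856573 substitutions/site.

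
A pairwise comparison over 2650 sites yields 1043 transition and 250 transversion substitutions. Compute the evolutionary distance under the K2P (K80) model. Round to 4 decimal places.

P = 1043/2650 ≈ 0.393585 and Q = 250/2650 ≈ 0.09434.
Under the Kimura two-parameter model, d = −½ ln(1 − 2P − Q) − ¼ ln(1 − 2Q).
1 − 2P − Q = 0.11849, giving −½ ln(0.11849) = 1.066463.
1 − 2Q = 0.81132, giving −¼ ln(0.81132) = 0.052273.
d = 1.066463 + 0.052273 = 1.118736.

1.1187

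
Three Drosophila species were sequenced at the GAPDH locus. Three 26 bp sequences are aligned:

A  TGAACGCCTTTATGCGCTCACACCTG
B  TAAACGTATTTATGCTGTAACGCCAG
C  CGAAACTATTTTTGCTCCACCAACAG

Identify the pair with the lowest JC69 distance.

A and B

A–B: 8/26 differ, p = 0.308, d = 0.396.
A–C: 12/26 differ, p = 0.462, d = 0.717.
B–C: 10/26 differ, p = 0.385, d = 0.539.
The smallest distance is between A and B.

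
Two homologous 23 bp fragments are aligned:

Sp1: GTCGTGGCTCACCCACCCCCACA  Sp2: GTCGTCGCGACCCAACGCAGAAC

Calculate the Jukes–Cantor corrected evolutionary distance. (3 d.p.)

0.650

The sequences differ at 10 of 23 sites (6, 9, 10, 11, 14, 17, 19, 20, 22, 23), so p = 10/23 ≈ 0.434783.
d = −(3/4) ln(1 − 4p/3) = −0.75 ln(1 − 0.579711) = −0.75 ln(0.420289)
  = −0.75 × (-0.866813) = 0.650110 substitutions/site.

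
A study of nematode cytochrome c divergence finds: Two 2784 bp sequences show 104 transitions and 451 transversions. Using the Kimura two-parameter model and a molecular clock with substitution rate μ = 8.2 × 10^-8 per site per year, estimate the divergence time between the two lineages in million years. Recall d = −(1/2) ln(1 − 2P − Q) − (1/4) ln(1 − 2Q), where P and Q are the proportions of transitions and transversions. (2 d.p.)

P = 104/2784 ≈ 0.037356 and Q = 451/2784 ≈ 0.161997.
Under the Kimura two-parameter model, d = −½ ln(1 − 2P − Q) − ¼ ln(1 − 2Q).
1 − 2P − Q = 0.763291, giving −½ ln(0.763291) = 0.135058.
1 − 2Q = 0.676006, giving −¼ ln(0.676006) = 0.097888.
d = 0.135058 + 0.097888 = 0.232946.
Under a molecular clock d = 2μt, so t = d/(2μ) = 0.232946 / (2 × 8.2 × 10^-8) = 1.42 million years.

1.42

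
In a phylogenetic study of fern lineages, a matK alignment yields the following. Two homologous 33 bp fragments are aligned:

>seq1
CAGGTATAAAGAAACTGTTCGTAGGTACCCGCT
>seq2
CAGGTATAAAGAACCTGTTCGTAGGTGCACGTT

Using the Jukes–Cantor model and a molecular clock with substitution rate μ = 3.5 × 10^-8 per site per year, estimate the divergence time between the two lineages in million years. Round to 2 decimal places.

1.89

The sequences differ at 4 of 33 sites (14, 27, 29, 32), so p = 4/33 ≈ 0.121212.
d = −(3/4) ln(1 − 4p/3) = −0.75 ln(1 − 0.161616) = −0.75 ln(0.838384)
  = −0.75 × (-0.176279) = 0.132209 substitutions/site.
Under a molecular clock d = 2μt, so t = d/(2μ) = 0.132209 / (2 × 3.5 × 10^-8) = 1.89 million years.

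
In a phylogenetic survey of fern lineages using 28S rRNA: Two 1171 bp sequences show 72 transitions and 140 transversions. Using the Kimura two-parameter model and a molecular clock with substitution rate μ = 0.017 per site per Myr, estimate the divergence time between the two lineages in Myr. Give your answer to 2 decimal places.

6.09

P = 72/1171 ≈ 0.061486 and Q = 140/1171 ≈ 0.119556.
Under the Kimura two-parameter model, d = −½ ln(1 − 2P − Q) − ¼ ln(1 − 2Q).
1 − 2P − Q = 0.757472, giving −½ ln(0.757472) = 0.138884.
1 − 2Q = 0.760888, giving −¼ ln(0.760888) = 0.068317.
d = 0.138884 + 0.068317 = 0.207201.
Under a molecular clock d = 2μt, so t = d/(2μ) = 0.207201 / (2 × 0.017) = 6.09 Myr.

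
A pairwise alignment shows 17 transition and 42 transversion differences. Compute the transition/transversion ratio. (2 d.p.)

0.40

R = 17/42 = 0.404761… ≈ 0.40 (to 2 d.p.).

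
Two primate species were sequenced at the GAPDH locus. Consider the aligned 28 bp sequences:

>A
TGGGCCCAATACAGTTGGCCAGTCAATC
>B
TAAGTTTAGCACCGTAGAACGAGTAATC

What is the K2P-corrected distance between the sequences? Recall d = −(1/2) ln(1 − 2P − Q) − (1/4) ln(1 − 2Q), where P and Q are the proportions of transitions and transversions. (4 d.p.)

Of 28 sites, 11 differences are transitions and 4 are transversions, so P = 11/28 ≈ 0.392857 and Q = 4/28 ≈ 0.142857.
Under the Kimura two-parameter model, d = −½ ln(1 − 2P − Q) − ¼ ln(1 − 2Q).
1 − 2P − Q = 0.071429, giving −½ ln(0.071429) = 1.319526.
1 − 2Q = 0.714286, giving −¼ ln(0.714286) = 0.084118.
d = 1.319526 + 0.084118 = 1.403644.

1.4036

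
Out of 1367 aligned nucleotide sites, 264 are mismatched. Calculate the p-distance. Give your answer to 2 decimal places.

0.19

p = 264/1367 = 0.193123… ≈ 0.19 (to 2 d.p.).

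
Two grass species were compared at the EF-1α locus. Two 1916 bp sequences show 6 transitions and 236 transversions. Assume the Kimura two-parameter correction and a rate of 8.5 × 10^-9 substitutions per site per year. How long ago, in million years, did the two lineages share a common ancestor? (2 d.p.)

8.24

P = 6/1916 ≈ 0.003132 and Q = 236/1916 ≈ 0.123173.
Under the Kimura two-parameter model, d = −½ ln(1 − 2P − Q) − ¼ ln(1 − 2Q).
1 − 2P − Q = 0.870563, giving −½ ln(0.870563) = 0.069308.
1 − 2Q = 0.753654, giving −¼ ln(0.753654) = 0.070705.
d = 0.069308 + 0.070705 = 0.140013.
Under a molecular clock d = 2μt, so t = d/(2μ) = 0.140013 / (2 × 8.5 × 10^-9) = 8.24 million years.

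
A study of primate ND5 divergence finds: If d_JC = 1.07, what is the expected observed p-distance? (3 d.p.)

0.570

p = (3/4)(1 − e^(−4d/3)) = 0.75 × (1 − e^(-1.426667)) = 0.75 × (1 − 0.240108) = 0.569919.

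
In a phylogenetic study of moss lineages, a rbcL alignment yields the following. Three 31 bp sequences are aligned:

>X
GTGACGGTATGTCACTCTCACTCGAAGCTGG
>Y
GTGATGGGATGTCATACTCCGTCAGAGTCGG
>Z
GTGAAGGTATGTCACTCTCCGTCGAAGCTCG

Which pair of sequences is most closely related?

X–Y: 10/31 differ, p = 0.323, d = 0.422.
X–Z: 4/31 differ, p = 0.129, d = 0.142.
Y–Z: 9/31 differ, p = 0.290, d = 0.367.
The smallest distance is between X and Z.

X and Z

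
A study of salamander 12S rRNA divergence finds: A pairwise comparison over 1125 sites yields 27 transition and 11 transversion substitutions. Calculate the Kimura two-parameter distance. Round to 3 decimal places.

0.035

P = 27/1125 = 0.024 and Q = 11/1125 ≈ 0.009778.
Under the Kimura two-parameter model, d = −½ ln(1 − 2P − Q) − ¼ ln(1 − 2Q).
1 − 2P − Q = 0.942222, giving −½ ln(0.942222) = 0.029757.
1 − 2Q = 0.980444, giving −¼ ln(0.980444) = 0.004937.
d = 0.029757 + 0.004937 = 0.034694.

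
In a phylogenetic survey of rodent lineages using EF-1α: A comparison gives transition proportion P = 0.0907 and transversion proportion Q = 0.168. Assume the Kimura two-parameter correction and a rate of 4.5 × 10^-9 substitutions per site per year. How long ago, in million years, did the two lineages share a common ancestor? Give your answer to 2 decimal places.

Under the Kimura two-parameter model, d = −½ ln(1 − 2P − Q) − ¼ ln(1 − 2Q).
1 − 2P − Q = 0.6506, giving −½ ln(0.6506) = 0.214930.
1 − 2Q = 0.664, giving −¼ ln(0.664) = 0.102368.
d = 0.214930 + 0.102368 = 0.317298.
Under a molecular clock d = 2μt, so t = d/(2μ) = 0.317298 / (2 × 4.5 × 10^-9) = 35.26 million years.

35.26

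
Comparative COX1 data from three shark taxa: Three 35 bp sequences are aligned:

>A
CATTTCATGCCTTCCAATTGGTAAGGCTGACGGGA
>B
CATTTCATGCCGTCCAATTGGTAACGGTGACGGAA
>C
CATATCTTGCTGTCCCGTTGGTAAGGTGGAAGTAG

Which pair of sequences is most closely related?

A and B

A–B: 4/35 differ, p = 0.114, d = 0.124.
A–C: 12/35 differ, p = 0.343, d = 0.458.
B–C: 11/35 differ, p = 0.314, d = 0.407.
The smallest distance is between A and B.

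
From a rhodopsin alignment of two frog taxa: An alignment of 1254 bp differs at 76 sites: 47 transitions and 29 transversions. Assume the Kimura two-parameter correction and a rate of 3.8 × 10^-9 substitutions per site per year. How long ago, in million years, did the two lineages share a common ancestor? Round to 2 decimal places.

P = 47/1254 ≈ 0.03748 and Q = 29/1254 ≈ 0.023126.
Under the Kimura two-parameter model, d = −½ ln(1 − 2P − Q) − ¼ ln(1 − 2Q).
1 − 2P − Q = 0.901914, giving −½ ln(0.901914) = 0.051618.
1 − 2Q = 0.953748, giving −¼ ln(0.953748) = 0.011839.
d = 0.051618 + 0.011839 = 0.063457.
Under a molecular clock d = 2μt, so t = d/(2μ) = 0.063457 / (2 × 3.8 × 10^-9) = 8.35 million years.

8.35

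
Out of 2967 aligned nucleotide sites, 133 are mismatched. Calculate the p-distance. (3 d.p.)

0.045

p = 133/2967 = 0.044826… ≈ 0.045 (to 3 d.p.).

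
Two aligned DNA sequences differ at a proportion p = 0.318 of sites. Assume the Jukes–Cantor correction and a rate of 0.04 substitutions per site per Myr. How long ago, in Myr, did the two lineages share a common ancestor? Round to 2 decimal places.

d = −(3/4) ln(1 − 4p/3) = −0.75 ln(1 − 0.424) = −0.75 ln(0.576)
  = −0.75 × (-0.551648) = 0.413736 substitutions/site.
Under a molecular clock d = 2μt, so t = d/(2μ) = 0.413736 / (2 × 0.04) = 5.17 Myr.

5.17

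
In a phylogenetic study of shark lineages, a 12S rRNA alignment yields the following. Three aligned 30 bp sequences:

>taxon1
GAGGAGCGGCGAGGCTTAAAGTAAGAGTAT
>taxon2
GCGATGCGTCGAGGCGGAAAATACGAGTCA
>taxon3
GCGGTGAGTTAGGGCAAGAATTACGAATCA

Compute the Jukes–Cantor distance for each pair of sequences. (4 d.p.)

taxon1–taxon2: 10/30 sites differ → p ≈ 0.333333, d = −0.75 ln(1 − 0.444444) = 0.440839 ≈ 0.4408.
taxon1–taxon3: 15/30 sites differ → p = 0.5, d = −0.75 ln(1 − 0.666667) = 0.823960 ≈ 0.8240.
taxon2–taxon3: 10/30 sites differ → p ≈ 0.333333, d = −0.75 ln(1 − 0.444444) = 0.440839 ≈ 0.4408.

d(taxon1,taxon2) = 0.4408, d(taxon1,taxon3) = 0.8240, d(taxon2,taxon3) = 0.4408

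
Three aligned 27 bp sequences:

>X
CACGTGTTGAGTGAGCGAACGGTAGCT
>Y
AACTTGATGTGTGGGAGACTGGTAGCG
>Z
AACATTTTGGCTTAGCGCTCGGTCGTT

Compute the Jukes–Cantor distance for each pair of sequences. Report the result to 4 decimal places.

d(X,Y) = 0.4408, d(X,Z) = 0.5107, d(Y,Z) = 0.8817

X–Y: 9/27 sites differ → p ≈ 0.333333, d = −0.75 ln(1 − 0.444444) = 0.440839 ≈ 0.4408.
X–Z: 10/27 sites differ → p ≈ 0.37037, d = −0.75 ln(1 − 0.493827) = 0.510658 ≈ 0.5107.
Y–Z: 14/27 sites differ → p ≈ 0.518519, d = −0.75 ln(1 − 0.691359) = 0.881682 ≈ 0.8817.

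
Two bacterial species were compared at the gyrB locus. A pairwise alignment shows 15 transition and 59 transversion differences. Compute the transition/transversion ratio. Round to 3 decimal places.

R = 15/59 = 0.254237… ≈ 0.254 (to 3 d.p.).

0.254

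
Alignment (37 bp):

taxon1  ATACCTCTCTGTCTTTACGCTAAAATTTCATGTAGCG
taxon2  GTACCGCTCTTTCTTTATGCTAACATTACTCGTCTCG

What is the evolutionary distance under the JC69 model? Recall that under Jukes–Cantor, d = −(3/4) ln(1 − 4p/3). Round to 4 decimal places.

0.3351

The sequences differ at 10 of 37 sites (1, 6, 11, 18, 24, 28, 30, 31, 34, 35), so p = 10/37 ≈ 0.27027.
d = −(3/4) ln(1 − 4p/3) = −0.75 ln(1 − 0.36036) = −0.75 ln(0.63964)
  = −0.75 × (-0.446850) = 0.335138 substitutions/site.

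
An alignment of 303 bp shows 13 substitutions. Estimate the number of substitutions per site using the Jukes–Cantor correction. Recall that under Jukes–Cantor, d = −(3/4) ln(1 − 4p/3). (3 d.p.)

0.044

p = 13/303 ≈ 0.042904.
d = −(3/4) ln(1 − 4p/3) = −0.75 ln(1 − 0.057205) = −0.75 ln(0.942795)
  = −0.75 × (-0.058906) = 0.044180 substitutions/site.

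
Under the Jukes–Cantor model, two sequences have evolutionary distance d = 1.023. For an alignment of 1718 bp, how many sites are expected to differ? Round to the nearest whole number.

Invert JC69: p = (3/4)(1 − e^(−4d/3)) = 0.75 × (1 − e^(-1.364)) = 0.75 × (1 − 0.255636) = 0.558273.
Expected differing sites = pL ≈ 0.558273 × 1718 = 959.113014 ≈ 959.

959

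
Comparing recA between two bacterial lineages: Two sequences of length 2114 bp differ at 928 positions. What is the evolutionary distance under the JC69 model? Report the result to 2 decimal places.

p = 928/2114 ≈ 0.438978.
d = −(3/4) ln(1 − 4p/3) = −0.75 ln(1 − 0.585304) = −0.75 ln(0.414696)
  = −0.75 × (-0.880210) = 0.660158 substitutions/site.

0.66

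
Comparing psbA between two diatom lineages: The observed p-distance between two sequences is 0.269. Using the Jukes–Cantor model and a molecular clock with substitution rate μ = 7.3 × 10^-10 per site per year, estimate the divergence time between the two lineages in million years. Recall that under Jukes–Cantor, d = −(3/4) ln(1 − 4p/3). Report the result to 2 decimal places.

228.19

d = −(3/4) ln(1 − 4p/3) = −0.75 ln(1 − 0.358667) = −0.75 ln(0.641333)
  = −0.75 × (-0.444206) = 0.333155 substitutions/site.
Under a molecular clock d = 2μt, so t = d/(2μ) = 0.333155 / (2 × 7.3 × 10^-10) = 228.19 million years.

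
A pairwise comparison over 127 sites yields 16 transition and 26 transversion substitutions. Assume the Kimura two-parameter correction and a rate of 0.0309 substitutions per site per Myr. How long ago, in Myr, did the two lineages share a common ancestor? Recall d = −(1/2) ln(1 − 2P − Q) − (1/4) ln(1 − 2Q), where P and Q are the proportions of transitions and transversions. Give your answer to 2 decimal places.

7.07

P = 16/127 ≈ 0.125984 and Q = 26/127 ≈ 0.204724.
Under the Kimura two-parameter model, d = −½ ln(1 − 2P − Q) − ¼ ln(1 − 2Q).
1 − 2P − Q = 0.543308, giving −½ ln(0.543308) = 0.305039.
1 − 2Q = 0.590552, giving −¼ ln(0.590552) = 0.131674.
d = 0.305039 + 0.131674 = 0.436713.
Under a molecular clock d = 2μt, so t = d/(2μ) = 0.436713 / (2 × 0.0309) = 7.07 Myr.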